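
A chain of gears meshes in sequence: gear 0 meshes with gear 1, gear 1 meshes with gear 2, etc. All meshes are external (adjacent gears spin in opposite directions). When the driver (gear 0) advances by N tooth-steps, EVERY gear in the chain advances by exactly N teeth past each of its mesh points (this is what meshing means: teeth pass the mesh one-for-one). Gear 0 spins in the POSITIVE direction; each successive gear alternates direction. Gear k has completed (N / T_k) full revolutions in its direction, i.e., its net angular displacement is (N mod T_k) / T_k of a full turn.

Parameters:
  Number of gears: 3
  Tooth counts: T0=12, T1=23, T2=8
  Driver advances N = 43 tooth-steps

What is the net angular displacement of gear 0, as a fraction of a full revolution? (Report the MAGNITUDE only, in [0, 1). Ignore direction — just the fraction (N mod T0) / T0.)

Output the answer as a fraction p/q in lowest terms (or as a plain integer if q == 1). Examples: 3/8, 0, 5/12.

Answer: 7/12

Derivation:
Chain of 3 gears, tooth counts: [12, 23, 8]
  gear 0: T0=12, direction=positive, advance = 43 mod 12 = 7 teeth = 7/12 turn
  gear 1: T1=23, direction=negative, advance = 43 mod 23 = 20 teeth = 20/23 turn
  gear 2: T2=8, direction=positive, advance = 43 mod 8 = 3 teeth = 3/8 turn
Gear 0: 43 mod 12 = 7
Fraction = 7 / 12 = 7/12 (gcd(7,12)=1) = 7/12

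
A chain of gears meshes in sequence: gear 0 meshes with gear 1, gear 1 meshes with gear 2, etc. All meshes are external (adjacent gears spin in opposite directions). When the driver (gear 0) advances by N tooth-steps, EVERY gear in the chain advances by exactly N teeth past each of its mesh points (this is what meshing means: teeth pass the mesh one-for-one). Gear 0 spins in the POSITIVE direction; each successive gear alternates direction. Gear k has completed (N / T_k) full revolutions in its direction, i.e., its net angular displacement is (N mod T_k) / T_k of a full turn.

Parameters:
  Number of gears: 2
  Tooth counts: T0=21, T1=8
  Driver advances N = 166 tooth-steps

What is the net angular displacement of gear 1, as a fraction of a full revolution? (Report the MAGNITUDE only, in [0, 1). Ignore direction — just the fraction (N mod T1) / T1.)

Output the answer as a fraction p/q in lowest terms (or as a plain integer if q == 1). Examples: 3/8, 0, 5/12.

Chain of 2 gears, tooth counts: [21, 8]
  gear 0: T0=21, direction=positive, advance = 166 mod 21 = 19 teeth = 19/21 turn
  gear 1: T1=8, direction=negative, advance = 166 mod 8 = 6 teeth = 6/8 turn
Gear 1: 166 mod 8 = 6
Fraction = 6 / 8 = 3/4 (gcd(6,8)=2) = 3/4

Answer: 3/4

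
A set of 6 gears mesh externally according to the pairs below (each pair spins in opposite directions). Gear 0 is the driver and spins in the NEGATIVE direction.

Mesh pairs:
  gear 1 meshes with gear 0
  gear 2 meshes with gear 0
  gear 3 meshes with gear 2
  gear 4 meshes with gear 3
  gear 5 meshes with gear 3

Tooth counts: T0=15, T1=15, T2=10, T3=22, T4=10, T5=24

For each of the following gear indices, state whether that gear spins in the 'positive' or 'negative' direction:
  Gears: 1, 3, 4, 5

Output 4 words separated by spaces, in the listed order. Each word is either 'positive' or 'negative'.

Answer: positive negative positive positive

Derivation:
Gear 0 (driver): negative (depth 0)
  gear 1: meshes with gear 0 -> depth 1 -> positive (opposite of gear 0)
  gear 2: meshes with gear 0 -> depth 1 -> positive (opposite of gear 0)
  gear 3: meshes with gear 2 -> depth 2 -> negative (opposite of gear 2)
  gear 4: meshes with gear 3 -> depth 3 -> positive (opposite of gear 3)
  gear 5: meshes with gear 3 -> depth 3 -> positive (opposite of gear 3)
Queried indices 1, 3, 4, 5 -> positive, negative, positive, positive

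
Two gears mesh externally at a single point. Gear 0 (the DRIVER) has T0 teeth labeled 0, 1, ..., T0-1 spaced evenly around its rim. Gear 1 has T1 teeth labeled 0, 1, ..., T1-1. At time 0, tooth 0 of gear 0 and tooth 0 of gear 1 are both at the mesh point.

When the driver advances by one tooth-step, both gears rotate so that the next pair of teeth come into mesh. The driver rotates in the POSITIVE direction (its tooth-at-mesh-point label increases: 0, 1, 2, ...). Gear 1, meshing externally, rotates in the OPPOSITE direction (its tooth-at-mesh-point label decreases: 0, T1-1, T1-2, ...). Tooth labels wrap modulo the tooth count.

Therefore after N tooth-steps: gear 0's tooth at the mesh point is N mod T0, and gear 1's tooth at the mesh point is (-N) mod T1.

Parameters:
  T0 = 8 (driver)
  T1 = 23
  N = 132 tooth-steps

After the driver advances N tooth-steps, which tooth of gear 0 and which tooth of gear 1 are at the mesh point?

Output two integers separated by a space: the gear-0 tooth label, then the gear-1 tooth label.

Answer: 4 6

Derivation:
Gear 0 (driver, T0=8): tooth at mesh = N mod T0
  132 = 16 * 8 + 4, so 132 mod 8 = 4
  gear 0 tooth = 4
Gear 1 (driven, T1=23): tooth at mesh = (-N) mod T1
  132 = 5 * 23 + 17, so 132 mod 23 = 17
  (-132) mod 23 = (-17) mod 23 = 23 - 17 = 6
Mesh after 132 steps: gear-0 tooth 4 meets gear-1 tooth 6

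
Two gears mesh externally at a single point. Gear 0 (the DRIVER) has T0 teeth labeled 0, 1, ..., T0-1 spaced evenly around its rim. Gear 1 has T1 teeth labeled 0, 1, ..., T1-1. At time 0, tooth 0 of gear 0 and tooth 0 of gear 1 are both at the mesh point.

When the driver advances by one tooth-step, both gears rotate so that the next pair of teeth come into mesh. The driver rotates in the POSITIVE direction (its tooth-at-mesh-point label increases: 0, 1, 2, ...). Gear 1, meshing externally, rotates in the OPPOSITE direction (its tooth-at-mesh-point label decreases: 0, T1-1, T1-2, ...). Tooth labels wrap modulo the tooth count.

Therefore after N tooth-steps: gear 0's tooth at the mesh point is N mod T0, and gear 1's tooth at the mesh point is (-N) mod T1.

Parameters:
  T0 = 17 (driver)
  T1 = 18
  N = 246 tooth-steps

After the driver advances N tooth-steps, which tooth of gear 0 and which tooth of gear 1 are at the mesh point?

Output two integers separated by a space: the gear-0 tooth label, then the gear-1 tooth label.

Gear 0 (driver, T0=17): tooth at mesh = N mod T0
  246 = 14 * 17 + 8, so 246 mod 17 = 8
  gear 0 tooth = 8
Gear 1 (driven, T1=18): tooth at mesh = (-N) mod T1
  246 = 13 * 18 + 12, so 246 mod 18 = 12
  (-246) mod 18 = (-12) mod 18 = 18 - 12 = 6
Mesh after 246 steps: gear-0 tooth 8 meets gear-1 tooth 6

Answer: 8 6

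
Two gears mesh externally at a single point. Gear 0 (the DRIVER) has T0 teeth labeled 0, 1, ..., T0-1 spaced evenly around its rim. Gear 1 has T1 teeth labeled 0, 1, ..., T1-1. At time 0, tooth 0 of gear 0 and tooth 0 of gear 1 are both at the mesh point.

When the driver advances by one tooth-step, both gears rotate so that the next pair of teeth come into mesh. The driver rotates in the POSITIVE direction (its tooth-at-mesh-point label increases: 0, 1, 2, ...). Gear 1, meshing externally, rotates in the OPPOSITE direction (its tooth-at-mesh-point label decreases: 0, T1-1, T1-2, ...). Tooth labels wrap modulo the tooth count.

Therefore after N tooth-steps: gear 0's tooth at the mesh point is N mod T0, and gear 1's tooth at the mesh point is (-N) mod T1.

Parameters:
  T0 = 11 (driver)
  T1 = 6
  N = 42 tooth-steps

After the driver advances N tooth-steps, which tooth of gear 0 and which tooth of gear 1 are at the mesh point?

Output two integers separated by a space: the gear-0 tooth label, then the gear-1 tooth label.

Gear 0 (driver, T0=11): tooth at mesh = N mod T0
  42 = 3 * 11 + 9, so 42 mod 11 = 9
  gear 0 tooth = 9
Gear 1 (driven, T1=6): tooth at mesh = (-N) mod T1
  42 = 7 * 6 + 0, so 42 mod 6 = 0
  (-42) mod 6 = 0
Mesh after 42 steps: gear-0 tooth 9 meets gear-1 tooth 0

Answer: 9 0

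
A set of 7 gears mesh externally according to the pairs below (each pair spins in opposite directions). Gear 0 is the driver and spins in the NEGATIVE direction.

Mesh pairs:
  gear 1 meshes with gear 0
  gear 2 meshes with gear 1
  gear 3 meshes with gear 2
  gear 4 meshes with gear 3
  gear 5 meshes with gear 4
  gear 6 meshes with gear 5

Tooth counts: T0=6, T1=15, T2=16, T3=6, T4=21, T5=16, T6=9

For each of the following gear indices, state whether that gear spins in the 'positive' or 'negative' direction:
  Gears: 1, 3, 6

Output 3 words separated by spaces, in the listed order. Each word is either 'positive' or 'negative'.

Gear 0 (driver): negative (depth 0)
  gear 1: meshes with gear 0 -> depth 1 -> positive (opposite of gear 0)
  gear 2: meshes with gear 1 -> depth 2 -> negative (opposite of gear 1)
  gear 3: meshes with gear 2 -> depth 3 -> positive (opposite of gear 2)
  gear 4: meshes with gear 3 -> depth 4 -> negative (opposite of gear 3)
  gear 5: meshes with gear 4 -> depth 5 -> positive (opposite of gear 4)
  gear 6: meshes with gear 5 -> depth 6 -> negative (opposite of gear 5)
Queried indices 1, 3, 6 -> positive, positive, negative

Answer: positive positive negative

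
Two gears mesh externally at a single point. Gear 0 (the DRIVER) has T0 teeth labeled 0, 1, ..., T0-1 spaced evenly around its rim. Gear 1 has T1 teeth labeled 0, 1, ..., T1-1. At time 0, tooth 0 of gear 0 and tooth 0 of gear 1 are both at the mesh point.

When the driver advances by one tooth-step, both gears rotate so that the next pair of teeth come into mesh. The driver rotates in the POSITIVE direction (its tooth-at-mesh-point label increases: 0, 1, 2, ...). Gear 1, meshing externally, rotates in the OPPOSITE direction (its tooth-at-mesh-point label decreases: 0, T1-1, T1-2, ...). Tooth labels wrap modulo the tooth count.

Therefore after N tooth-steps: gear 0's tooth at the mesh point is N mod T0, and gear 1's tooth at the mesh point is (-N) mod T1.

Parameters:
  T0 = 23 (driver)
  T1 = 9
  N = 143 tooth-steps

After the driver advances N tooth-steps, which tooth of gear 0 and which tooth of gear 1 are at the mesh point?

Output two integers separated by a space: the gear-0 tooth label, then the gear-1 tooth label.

Gear 0 (driver, T0=23): tooth at mesh = N mod T0
  143 = 6 * 23 + 5, so 143 mod 23 = 5
  gear 0 tooth = 5
Gear 1 (driven, T1=9): tooth at mesh = (-N) mod T1
  143 = 15 * 9 + 8, so 143 mod 9 = 8
  (-143) mod 9 = (-8) mod 9 = 9 - 8 = 1
Mesh after 143 steps: gear-0 tooth 5 meets gear-1 tooth 1

Answer: 5 1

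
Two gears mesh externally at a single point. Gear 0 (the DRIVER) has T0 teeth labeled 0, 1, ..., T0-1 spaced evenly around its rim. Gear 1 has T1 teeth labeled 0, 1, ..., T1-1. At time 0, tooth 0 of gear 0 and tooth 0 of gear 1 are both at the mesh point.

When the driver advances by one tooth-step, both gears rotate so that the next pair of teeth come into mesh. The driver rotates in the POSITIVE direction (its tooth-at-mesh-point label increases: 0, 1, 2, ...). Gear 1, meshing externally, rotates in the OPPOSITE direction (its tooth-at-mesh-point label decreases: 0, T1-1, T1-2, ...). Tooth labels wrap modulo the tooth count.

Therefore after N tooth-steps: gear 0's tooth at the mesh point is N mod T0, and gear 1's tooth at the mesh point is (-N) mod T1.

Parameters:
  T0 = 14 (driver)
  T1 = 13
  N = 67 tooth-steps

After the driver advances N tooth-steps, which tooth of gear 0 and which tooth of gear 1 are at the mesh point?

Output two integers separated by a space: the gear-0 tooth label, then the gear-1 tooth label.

Answer: 11 11

Derivation:
Gear 0 (driver, T0=14): tooth at mesh = N mod T0
  67 = 4 * 14 + 11, so 67 mod 14 = 11
  gear 0 tooth = 11
Gear 1 (driven, T1=13): tooth at mesh = (-N) mod T1
  67 = 5 * 13 + 2, so 67 mod 13 = 2
  (-67) mod 13 = (-2) mod 13 = 13 - 2 = 11
Mesh after 67 steps: gear-0 tooth 11 meets gear-1 tooth 11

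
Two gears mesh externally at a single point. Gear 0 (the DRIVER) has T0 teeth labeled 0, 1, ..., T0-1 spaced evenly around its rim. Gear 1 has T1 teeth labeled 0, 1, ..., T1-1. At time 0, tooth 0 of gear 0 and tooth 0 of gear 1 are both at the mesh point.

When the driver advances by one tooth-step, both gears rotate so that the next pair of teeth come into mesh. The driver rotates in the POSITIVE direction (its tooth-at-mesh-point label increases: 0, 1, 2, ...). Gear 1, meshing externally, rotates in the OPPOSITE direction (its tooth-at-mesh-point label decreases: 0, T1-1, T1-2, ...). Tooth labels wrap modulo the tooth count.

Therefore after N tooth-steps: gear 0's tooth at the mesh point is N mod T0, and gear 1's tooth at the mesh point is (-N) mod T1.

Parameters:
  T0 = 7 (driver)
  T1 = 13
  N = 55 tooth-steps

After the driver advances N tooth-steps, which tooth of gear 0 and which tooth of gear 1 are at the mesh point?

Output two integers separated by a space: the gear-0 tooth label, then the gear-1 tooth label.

Answer: 6 10

Derivation:
Gear 0 (driver, T0=7): tooth at mesh = N mod T0
  55 = 7 * 7 + 6, so 55 mod 7 = 6
  gear 0 tooth = 6
Gear 1 (driven, T1=13): tooth at mesh = (-N) mod T1
  55 = 4 * 13 + 3, so 55 mod 13 = 3
  (-55) mod 13 = (-3) mod 13 = 13 - 3 = 10
Mesh after 55 steps: gear-0 tooth 6 meets gear-1 tooth 10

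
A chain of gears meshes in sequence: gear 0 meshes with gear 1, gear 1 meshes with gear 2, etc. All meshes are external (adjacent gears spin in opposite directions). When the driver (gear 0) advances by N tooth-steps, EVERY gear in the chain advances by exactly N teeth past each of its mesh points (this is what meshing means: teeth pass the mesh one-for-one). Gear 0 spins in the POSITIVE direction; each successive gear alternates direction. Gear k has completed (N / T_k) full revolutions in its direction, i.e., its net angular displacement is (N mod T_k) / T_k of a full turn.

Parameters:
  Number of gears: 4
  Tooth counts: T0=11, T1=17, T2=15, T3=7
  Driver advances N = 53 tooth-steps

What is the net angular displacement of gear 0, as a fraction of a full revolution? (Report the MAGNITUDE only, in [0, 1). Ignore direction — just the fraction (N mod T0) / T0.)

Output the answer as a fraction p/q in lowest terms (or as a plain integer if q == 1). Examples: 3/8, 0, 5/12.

Chain of 4 gears, tooth counts: [11, 17, 15, 7]
  gear 0: T0=11, direction=positive, advance = 53 mod 11 = 9 teeth = 9/11 turn
  gear 1: T1=17, direction=negative, advance = 53 mod 17 = 2 teeth = 2/17 turn
  gear 2: T2=15, direction=positive, advance = 53 mod 15 = 8 teeth = 8/15 turn
  gear 3: T3=7, direction=negative, advance = 53 mod 7 = 4 teeth = 4/7 turn
Gear 0: 53 mod 11 = 9
Fraction = 9 / 11 = 9/11 (gcd(9,11)=1) = 9/11

Answer: 9/11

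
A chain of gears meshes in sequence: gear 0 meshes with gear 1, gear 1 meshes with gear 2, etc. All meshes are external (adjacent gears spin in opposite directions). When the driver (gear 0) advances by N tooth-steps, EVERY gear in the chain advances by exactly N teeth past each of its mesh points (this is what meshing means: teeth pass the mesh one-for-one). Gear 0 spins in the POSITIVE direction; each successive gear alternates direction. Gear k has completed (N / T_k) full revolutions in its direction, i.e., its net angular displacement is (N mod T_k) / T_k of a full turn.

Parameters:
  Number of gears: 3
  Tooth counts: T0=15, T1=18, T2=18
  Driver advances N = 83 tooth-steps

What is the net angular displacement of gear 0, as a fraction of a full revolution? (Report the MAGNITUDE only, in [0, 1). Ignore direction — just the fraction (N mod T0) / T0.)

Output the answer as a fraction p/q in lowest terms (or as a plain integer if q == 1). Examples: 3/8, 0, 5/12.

Chain of 3 gears, tooth counts: [15, 18, 18]
  gear 0: T0=15, direction=positive, advance = 83 mod 15 = 8 teeth = 8/15 turn
  gear 1: T1=18, direction=negative, advance = 83 mod 18 = 11 teeth = 11/18 turn
  gear 2: T2=18, direction=positive, advance = 83 mod 18 = 11 teeth = 11/18 turn
Gear 0: 83 mod 15 = 8
Fraction = 8 / 15 = 8/15 (gcd(8,15)=1) = 8/15

Answer: 8/15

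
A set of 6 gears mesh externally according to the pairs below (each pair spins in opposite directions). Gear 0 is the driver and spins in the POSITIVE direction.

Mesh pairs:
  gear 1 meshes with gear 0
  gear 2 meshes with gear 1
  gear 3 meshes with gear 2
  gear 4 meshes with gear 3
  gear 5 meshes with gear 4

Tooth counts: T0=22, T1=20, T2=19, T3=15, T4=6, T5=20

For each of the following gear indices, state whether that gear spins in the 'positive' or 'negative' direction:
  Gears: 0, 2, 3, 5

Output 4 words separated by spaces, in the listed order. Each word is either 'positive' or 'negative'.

Answer: positive positive negative negative

Derivation:
Gear 0 (driver): positive (depth 0)
  gear 1: meshes with gear 0 -> depth 1 -> negative (opposite of gear 0)
  gear 2: meshes with gear 1 -> depth 2 -> positive (opposite of gear 1)
  gear 3: meshes with gear 2 -> depth 3 -> negative (opposite of gear 2)
  gear 4: meshes with gear 3 -> depth 4 -> positive (opposite of gear 3)
  gear 5: meshes with gear 4 -> depth 5 -> negative (opposite of gear 4)
Queried indices 0, 2, 3, 5 -> positive, positive, negative, negative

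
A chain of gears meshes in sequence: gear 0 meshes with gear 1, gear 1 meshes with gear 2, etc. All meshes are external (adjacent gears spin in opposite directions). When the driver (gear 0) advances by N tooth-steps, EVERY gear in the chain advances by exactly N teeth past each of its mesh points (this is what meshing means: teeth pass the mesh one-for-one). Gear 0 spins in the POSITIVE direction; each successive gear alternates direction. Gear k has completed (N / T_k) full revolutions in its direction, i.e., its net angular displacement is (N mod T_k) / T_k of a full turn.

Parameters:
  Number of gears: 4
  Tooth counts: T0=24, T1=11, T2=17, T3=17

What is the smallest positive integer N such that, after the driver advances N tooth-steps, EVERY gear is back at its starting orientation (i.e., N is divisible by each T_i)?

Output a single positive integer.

Gear k returns to start when N is a multiple of T_k.
All gears at start simultaneously when N is a common multiple of [24, 11, 17, 17]; the smallest such N is lcm(24, 11, 17, 17).
Start: lcm = T0 = 24
Fold in T1=11: gcd(24, 11) = 1; lcm(24, 11) = 24 * 11 / 1 = 264 / 1 = 264
Fold in T2=17: gcd(264, 17) = 1; lcm(264, 17) = 264 * 17 / 1 = 4488 / 1 = 4488
Fold in T3=17: gcd(4488, 17) = 17; lcm(4488, 17) = 4488 * 17 / 17 = 76296 / 17 = 4488
Full cycle length = 4488

Answer: 4488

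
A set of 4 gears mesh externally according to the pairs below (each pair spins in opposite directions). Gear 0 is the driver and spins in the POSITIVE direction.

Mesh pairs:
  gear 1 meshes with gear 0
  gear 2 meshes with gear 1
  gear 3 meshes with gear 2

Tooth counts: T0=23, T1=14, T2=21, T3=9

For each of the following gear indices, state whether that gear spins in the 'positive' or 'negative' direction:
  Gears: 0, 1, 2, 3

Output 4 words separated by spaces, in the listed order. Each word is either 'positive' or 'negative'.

Answer: positive negative positive negative

Derivation:
Gear 0 (driver): positive (depth 0)
  gear 1: meshes with gear 0 -> depth 1 -> negative (opposite of gear 0)
  gear 2: meshes with gear 1 -> depth 2 -> positive (opposite of gear 1)
  gear 3: meshes with gear 2 -> depth 3 -> negative (opposite of gear 2)
Queried indices 0, 1, 2, 3 -> positive, negative, positive, negative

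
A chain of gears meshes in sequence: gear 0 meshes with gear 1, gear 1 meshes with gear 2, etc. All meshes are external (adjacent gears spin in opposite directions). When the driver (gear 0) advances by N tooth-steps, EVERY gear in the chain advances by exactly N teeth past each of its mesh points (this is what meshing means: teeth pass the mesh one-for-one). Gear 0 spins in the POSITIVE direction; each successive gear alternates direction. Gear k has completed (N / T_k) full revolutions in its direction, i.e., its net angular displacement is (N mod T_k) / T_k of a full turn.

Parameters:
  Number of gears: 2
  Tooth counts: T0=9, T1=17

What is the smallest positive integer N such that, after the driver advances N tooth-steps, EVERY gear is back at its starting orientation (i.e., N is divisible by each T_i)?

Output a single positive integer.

Answer: 153

Derivation:
Gear k returns to start when N is a multiple of T_k.
All gears at start simultaneously when N is a common multiple of [9, 17]; the smallest such N is lcm(9, 17).
Start: lcm = T0 = 9
Fold in T1=17: gcd(9, 17) = 1; lcm(9, 17) = 9 * 17 / 1 = 153 / 1 = 153
Full cycle length = 153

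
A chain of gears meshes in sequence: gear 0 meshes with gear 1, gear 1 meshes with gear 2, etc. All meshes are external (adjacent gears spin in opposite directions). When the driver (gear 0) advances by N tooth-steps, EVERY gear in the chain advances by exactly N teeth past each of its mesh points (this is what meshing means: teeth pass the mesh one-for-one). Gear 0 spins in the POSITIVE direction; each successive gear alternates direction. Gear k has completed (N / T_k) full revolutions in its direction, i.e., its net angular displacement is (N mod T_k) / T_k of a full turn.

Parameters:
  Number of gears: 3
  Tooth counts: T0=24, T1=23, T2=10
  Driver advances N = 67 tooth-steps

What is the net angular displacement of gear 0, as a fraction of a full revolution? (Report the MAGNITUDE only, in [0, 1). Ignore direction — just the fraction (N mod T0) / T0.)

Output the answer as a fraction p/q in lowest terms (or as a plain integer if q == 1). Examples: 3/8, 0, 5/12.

Chain of 3 gears, tooth counts: [24, 23, 10]
  gear 0: T0=24, direction=positive, advance = 67 mod 24 = 19 teeth = 19/24 turn
  gear 1: T1=23, direction=negative, advance = 67 mod 23 = 21 teeth = 21/23 turn
  gear 2: T2=10, direction=positive, advance = 67 mod 10 = 7 teeth = 7/10 turn
Gear 0: 67 mod 24 = 19
Fraction = 19 / 24 = 19/24 (gcd(19,24)=1) = 19/24

Answer: 19/24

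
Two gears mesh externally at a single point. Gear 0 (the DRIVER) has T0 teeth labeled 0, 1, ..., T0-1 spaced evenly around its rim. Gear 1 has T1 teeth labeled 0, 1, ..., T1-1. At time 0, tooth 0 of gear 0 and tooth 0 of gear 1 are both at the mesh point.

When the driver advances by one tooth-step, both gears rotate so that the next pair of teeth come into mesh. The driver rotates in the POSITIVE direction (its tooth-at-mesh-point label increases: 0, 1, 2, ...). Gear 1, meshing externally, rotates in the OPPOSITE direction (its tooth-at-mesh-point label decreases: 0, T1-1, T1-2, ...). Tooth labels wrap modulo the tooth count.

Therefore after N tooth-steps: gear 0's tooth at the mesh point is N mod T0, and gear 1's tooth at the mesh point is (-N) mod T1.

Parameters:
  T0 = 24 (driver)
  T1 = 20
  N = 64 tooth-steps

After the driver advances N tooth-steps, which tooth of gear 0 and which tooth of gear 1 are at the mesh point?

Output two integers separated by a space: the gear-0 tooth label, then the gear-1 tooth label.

Answer: 16 16

Derivation:
Gear 0 (driver, T0=24): tooth at mesh = N mod T0
  64 = 2 * 24 + 16, so 64 mod 24 = 16
  gear 0 tooth = 16
Gear 1 (driven, T1=20): tooth at mesh = (-N) mod T1
  64 = 3 * 20 + 4, so 64 mod 20 = 4
  (-64) mod 20 = (-4) mod 20 = 20 - 4 = 16
Mesh after 64 steps: gear-0 tooth 16 meets gear-1 tooth 16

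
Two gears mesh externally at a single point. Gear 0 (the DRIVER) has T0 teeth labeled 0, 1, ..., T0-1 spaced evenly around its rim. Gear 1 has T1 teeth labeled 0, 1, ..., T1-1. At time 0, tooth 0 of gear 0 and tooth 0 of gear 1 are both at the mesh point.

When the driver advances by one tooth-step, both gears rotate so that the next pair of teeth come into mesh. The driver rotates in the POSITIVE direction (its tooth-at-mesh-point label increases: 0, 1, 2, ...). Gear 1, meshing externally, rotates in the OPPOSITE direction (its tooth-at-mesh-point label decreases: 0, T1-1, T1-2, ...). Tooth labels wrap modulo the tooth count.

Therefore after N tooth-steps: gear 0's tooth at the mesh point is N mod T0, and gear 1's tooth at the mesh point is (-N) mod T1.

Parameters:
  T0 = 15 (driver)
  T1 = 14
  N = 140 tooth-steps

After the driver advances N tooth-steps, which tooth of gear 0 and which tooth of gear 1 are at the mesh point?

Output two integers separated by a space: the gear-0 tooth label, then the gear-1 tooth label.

Answer: 5 0

Derivation:
Gear 0 (driver, T0=15): tooth at mesh = N mod T0
  140 = 9 * 15 + 5, so 140 mod 15 = 5
  gear 0 tooth = 5
Gear 1 (driven, T1=14): tooth at mesh = (-N) mod T1
  140 = 10 * 14 + 0, so 140 mod 14 = 0
  (-140) mod 14 = 0
Mesh after 140 steps: gear-0 tooth 5 meets gear-1 tooth 0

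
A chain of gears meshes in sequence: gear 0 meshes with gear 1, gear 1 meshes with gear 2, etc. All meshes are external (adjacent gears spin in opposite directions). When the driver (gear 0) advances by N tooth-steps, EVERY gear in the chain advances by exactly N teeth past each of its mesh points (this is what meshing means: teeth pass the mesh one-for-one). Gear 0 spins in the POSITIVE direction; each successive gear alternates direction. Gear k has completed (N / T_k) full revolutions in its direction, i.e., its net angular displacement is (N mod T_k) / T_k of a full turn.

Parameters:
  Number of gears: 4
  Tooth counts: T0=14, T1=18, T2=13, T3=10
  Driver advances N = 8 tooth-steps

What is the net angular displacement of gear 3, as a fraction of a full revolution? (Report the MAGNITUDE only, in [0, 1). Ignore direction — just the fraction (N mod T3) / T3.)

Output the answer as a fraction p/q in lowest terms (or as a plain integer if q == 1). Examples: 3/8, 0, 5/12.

Answer: 4/5

Derivation:
Chain of 4 gears, tooth counts: [14, 18, 13, 10]
  gear 0: T0=14, direction=positive, advance = 8 mod 14 = 8 teeth = 8/14 turn
  gear 1: T1=18, direction=negative, advance = 8 mod 18 = 8 teeth = 8/18 turn
  gear 2: T2=13, direction=positive, advance = 8 mod 13 = 8 teeth = 8/13 turn
  gear 3: T3=10, direction=negative, advance = 8 mod 10 = 8 teeth = 8/10 turn
Gear 3: 8 mod 10 = 8
Fraction = 8 / 10 = 4/5 (gcd(8,10)=2) = 4/5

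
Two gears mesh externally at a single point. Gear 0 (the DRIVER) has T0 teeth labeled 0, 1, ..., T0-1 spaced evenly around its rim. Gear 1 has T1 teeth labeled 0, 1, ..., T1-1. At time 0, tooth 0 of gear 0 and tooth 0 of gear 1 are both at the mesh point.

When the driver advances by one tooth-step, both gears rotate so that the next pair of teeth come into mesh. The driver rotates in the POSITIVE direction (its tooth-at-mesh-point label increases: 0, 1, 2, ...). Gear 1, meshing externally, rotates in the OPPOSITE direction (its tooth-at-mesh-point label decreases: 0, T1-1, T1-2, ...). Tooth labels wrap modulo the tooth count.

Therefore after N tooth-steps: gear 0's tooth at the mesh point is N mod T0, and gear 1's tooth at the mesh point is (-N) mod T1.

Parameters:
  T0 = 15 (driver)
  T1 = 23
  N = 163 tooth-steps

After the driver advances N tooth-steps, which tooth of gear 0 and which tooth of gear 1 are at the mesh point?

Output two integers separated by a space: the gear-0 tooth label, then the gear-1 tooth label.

Answer: 13 21

Derivation:
Gear 0 (driver, T0=15): tooth at mesh = N mod T0
  163 = 10 * 15 + 13, so 163 mod 15 = 13
  gear 0 tooth = 13
Gear 1 (driven, T1=23): tooth at mesh = (-N) mod T1
  163 = 7 * 23 + 2, so 163 mod 23 = 2
  (-163) mod 23 = (-2) mod 23 = 23 - 2 = 21
Mesh after 163 steps: gear-0 tooth 13 meets gear-1 tooth 21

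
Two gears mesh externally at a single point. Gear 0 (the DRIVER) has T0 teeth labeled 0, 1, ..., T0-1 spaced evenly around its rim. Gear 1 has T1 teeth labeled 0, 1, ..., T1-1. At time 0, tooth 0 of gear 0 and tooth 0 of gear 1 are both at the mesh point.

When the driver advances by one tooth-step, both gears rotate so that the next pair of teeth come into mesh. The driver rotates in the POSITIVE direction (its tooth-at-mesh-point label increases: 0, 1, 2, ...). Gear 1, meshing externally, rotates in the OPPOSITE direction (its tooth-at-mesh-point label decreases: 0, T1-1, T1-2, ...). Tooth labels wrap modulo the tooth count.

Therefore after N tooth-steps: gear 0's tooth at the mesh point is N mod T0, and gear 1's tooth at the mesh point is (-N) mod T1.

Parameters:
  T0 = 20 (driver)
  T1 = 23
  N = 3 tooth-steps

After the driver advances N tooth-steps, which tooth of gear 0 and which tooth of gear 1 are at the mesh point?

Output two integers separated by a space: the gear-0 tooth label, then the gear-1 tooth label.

Answer: 3 20

Derivation:
Gear 0 (driver, T0=20): tooth at mesh = N mod T0
  3 = 0 * 20 + 3, so 3 mod 20 = 3
  gear 0 tooth = 3
Gear 1 (driven, T1=23): tooth at mesh = (-N) mod T1
  3 = 0 * 23 + 3, so 3 mod 23 = 3
  (-3) mod 23 = (-3) mod 23 = 23 - 3 = 20
Mesh after 3 steps: gear-0 tooth 3 meets gear-1 tooth 20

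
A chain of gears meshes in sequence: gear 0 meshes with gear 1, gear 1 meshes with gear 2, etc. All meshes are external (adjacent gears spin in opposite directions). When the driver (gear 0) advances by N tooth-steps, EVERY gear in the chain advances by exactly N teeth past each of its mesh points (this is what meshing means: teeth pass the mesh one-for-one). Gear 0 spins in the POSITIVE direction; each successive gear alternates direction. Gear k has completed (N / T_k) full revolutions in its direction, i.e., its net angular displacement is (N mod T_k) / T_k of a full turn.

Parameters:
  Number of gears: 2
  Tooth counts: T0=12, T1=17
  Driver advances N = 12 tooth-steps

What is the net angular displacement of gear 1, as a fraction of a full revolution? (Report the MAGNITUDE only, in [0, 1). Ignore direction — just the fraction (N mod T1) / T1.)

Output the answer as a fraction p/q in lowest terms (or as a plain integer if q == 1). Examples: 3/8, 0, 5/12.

Answer: 12/17

Derivation:
Chain of 2 gears, tooth counts: [12, 17]
  gear 0: T0=12, direction=positive, advance = 12 mod 12 = 0 teeth = 0/12 turn
  gear 1: T1=17, direction=negative, advance = 12 mod 17 = 12 teeth = 12/17 turn
Gear 1: 12 mod 17 = 12
Fraction = 12 / 17 = 12/17 (gcd(12,17)=1) = 12/17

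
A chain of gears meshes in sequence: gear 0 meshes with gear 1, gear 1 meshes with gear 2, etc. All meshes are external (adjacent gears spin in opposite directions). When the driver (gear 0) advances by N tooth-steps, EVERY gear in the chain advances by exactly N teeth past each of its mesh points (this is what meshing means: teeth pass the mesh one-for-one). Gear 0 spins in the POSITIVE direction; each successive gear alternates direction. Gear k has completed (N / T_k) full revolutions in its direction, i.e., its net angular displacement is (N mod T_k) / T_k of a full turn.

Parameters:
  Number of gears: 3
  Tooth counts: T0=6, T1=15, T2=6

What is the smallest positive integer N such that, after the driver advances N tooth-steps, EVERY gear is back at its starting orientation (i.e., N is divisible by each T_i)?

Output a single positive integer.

Answer: 30

Derivation:
Gear k returns to start when N is a multiple of T_k.
All gears at start simultaneously when N is a common multiple of [6, 15, 6]; the smallest such N is lcm(6, 15, 6).
Start: lcm = T0 = 6
Fold in T1=15: gcd(6, 15) = 3; lcm(6, 15) = 6 * 15 / 3 = 90 / 3 = 30
Fold in T2=6: gcd(30, 6) = 6; lcm(30, 6) = 30 * 6 / 6 = 180 / 6 = 30
Full cycle length = 30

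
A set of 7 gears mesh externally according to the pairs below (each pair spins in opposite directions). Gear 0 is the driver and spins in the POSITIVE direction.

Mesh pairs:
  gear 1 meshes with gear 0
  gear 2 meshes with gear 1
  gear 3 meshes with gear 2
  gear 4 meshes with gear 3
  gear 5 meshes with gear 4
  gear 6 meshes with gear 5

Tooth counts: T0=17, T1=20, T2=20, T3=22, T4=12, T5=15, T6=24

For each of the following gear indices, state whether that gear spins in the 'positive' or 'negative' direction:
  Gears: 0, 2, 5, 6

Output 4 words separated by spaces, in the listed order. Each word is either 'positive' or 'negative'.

Answer: positive positive negative positive

Derivation:
Gear 0 (driver): positive (depth 0)
  gear 1: meshes with gear 0 -> depth 1 -> negative (opposite of gear 0)
  gear 2: meshes with gear 1 -> depth 2 -> positive (opposite of gear 1)
  gear 3: meshes with gear 2 -> depth 3 -> negative (opposite of gear 2)
  gear 4: meshes with gear 3 -> depth 4 -> positive (opposite of gear 3)
  gear 5: meshes with gear 4 -> depth 5 -> negative (opposite of gear 4)
  gear 6: meshes with gear 5 -> depth 6 -> positive (opposite of gear 5)
Queried indices 0, 2, 5, 6 -> positive, positive, negative, positive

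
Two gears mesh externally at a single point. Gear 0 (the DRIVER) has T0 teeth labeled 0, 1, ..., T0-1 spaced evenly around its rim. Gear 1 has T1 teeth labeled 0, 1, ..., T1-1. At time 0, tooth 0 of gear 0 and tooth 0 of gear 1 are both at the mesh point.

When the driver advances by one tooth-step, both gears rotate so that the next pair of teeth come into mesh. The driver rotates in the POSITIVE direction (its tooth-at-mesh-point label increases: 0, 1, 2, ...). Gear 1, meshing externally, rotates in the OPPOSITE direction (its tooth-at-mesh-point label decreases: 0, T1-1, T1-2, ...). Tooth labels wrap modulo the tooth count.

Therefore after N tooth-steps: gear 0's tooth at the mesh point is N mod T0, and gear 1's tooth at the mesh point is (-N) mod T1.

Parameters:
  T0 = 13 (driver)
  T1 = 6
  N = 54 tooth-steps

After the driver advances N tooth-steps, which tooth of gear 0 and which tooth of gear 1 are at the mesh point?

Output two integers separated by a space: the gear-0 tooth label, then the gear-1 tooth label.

Answer: 2 0

Derivation:
Gear 0 (driver, T0=13): tooth at mesh = N mod T0
  54 = 4 * 13 + 2, so 54 mod 13 = 2
  gear 0 tooth = 2
Gear 1 (driven, T1=6): tooth at mesh = (-N) mod T1
  54 = 9 * 6 + 0, so 54 mod 6 = 0
  (-54) mod 6 = 0
Mesh after 54 steps: gear-0 tooth 2 meets gear-1 tooth 0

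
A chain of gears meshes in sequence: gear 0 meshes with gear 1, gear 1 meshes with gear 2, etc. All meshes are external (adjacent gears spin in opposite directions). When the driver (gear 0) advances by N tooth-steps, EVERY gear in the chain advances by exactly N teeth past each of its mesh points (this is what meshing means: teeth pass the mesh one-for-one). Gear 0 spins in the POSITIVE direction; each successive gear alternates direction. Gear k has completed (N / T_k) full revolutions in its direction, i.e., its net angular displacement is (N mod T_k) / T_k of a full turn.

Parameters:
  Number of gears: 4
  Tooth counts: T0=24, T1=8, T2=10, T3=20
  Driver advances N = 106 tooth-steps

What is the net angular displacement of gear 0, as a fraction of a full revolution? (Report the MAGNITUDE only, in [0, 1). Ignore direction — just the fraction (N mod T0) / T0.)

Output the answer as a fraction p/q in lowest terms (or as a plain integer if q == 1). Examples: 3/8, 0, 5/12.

Answer: 5/12

Derivation:
Chain of 4 gears, tooth counts: [24, 8, 10, 20]
  gear 0: T0=24, direction=positive, advance = 106 mod 24 = 10 teeth = 10/24 turn
  gear 1: T1=8, direction=negative, advance = 106 mod 8 = 2 teeth = 2/8 turn
  gear 2: T2=10, direction=positive, advance = 106 mod 10 = 6 teeth = 6/10 turn
  gear 3: T3=20, direction=negative, advance = 106 mod 20 = 6 teeth = 6/20 turn
Gear 0: 106 mod 24 = 10
Fraction = 10 / 24 = 5/12 (gcd(10,24)=2) = 5/12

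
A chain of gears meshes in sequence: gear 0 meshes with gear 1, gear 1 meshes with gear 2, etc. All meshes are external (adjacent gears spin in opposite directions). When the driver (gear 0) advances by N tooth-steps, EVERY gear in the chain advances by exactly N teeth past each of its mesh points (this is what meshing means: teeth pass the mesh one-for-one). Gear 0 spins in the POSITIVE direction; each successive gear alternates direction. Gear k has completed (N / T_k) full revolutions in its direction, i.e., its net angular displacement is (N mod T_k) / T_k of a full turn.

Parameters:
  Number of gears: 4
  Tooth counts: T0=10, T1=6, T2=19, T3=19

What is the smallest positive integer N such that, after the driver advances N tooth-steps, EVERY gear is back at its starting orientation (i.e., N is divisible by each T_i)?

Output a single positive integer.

Gear k returns to start when N is a multiple of T_k.
All gears at start simultaneously when N is a common multiple of [10, 6, 19, 19]; the smallest such N is lcm(10, 6, 19, 19).
Start: lcm = T0 = 10
Fold in T1=6: gcd(10, 6) = 2; lcm(10, 6) = 10 * 6 / 2 = 60 / 2 = 30
Fold in T2=19: gcd(30, 19) = 1; lcm(30, 19) = 30 * 19 / 1 = 570 / 1 = 570
Fold in T3=19: gcd(570, 19) = 19; lcm(570, 19) = 570 * 19 / 19 = 10830 / 19 = 570
Full cycle length = 570

Answer: 570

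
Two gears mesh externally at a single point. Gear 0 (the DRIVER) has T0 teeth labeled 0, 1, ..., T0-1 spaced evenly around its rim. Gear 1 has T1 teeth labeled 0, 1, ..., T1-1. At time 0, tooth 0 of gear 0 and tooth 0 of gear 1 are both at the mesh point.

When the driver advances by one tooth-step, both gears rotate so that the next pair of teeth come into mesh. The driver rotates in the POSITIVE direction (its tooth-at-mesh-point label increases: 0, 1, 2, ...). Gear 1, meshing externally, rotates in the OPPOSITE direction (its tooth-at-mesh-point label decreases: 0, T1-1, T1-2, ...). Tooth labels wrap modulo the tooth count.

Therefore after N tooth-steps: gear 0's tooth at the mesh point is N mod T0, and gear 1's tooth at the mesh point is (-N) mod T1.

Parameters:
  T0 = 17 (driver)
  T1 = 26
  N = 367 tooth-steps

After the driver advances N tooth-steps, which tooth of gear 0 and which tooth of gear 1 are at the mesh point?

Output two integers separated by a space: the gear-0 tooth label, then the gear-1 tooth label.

Answer: 10 23

Derivation:
Gear 0 (driver, T0=17): tooth at mesh = N mod T0
  367 = 21 * 17 + 10, so 367 mod 17 = 10
  gear 0 tooth = 10
Gear 1 (driven, T1=26): tooth at mesh = (-N) mod T1
  367 = 14 * 26 + 3, so 367 mod 26 = 3
  (-367) mod 26 = (-3) mod 26 = 26 - 3 = 23
Mesh after 367 steps: gear-0 tooth 10 meets gear-1 tooth 23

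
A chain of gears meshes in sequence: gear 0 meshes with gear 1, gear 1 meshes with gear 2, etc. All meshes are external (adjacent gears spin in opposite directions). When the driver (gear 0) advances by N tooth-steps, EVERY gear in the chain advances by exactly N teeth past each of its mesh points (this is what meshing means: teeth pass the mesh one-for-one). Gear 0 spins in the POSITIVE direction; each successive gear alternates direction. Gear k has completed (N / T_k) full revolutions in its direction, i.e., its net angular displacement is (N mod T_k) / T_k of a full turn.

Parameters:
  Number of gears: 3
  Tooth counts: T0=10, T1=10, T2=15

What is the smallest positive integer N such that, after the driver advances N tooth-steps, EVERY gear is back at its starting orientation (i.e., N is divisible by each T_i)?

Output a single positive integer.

Answer: 30

Derivation:
Gear k returns to start when N is a multiple of T_k.
All gears at start simultaneously when N is a common multiple of [10, 10, 15]; the smallest such N is lcm(10, 10, 15).
Start: lcm = T0 = 10
Fold in T1=10: gcd(10, 10) = 10; lcm(10, 10) = 10 * 10 / 10 = 100 / 10 = 10
Fold in T2=15: gcd(10, 15) = 5; lcm(10, 15) = 10 * 15 / 5 = 150 / 5 = 30
Full cycle length = 30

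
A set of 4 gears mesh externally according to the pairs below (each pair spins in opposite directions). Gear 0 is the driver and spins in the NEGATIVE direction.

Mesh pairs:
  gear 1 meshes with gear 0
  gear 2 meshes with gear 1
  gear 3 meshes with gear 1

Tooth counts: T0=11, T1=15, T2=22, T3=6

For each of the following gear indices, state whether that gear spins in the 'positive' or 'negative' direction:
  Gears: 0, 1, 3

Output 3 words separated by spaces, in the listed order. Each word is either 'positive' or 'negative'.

Answer: negative positive negative

Derivation:
Gear 0 (driver): negative (depth 0)
  gear 1: meshes with gear 0 -> depth 1 -> positive (opposite of gear 0)
  gear 2: meshes with gear 1 -> depth 2 -> negative (opposite of gear 1)
  gear 3: meshes with gear 1 -> depth 2 -> negative (opposite of gear 1)
Queried indices 0, 1, 3 -> negative, positive, negative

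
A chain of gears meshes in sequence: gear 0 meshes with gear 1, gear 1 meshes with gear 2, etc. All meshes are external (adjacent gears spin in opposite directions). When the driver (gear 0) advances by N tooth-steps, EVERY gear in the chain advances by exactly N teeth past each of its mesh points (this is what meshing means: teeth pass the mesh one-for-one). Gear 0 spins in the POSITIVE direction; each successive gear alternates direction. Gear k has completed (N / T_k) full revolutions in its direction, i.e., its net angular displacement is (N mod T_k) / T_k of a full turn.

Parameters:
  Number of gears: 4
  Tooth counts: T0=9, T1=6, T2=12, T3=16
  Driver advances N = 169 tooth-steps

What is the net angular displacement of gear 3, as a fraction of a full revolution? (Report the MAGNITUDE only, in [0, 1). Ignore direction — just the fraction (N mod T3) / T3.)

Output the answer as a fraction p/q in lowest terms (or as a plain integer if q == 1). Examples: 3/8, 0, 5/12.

Answer: 9/16

Derivation:
Chain of 4 gears, tooth counts: [9, 6, 12, 16]
  gear 0: T0=9, direction=positive, advance = 169 mod 9 = 7 teeth = 7/9 turn
  gear 1: T1=6, direction=negative, advance = 169 mod 6 = 1 teeth = 1/6 turn
  gear 2: T2=12, direction=positive, advance = 169 mod 12 = 1 teeth = 1/12 turn
  gear 3: T3=16, direction=negative, advance = 169 mod 16 = 9 teeth = 9/16 turn
Gear 3: 169 mod 16 = 9
Fraction = 9 / 16 = 9/16 (gcd(9,16)=1) = 9/16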